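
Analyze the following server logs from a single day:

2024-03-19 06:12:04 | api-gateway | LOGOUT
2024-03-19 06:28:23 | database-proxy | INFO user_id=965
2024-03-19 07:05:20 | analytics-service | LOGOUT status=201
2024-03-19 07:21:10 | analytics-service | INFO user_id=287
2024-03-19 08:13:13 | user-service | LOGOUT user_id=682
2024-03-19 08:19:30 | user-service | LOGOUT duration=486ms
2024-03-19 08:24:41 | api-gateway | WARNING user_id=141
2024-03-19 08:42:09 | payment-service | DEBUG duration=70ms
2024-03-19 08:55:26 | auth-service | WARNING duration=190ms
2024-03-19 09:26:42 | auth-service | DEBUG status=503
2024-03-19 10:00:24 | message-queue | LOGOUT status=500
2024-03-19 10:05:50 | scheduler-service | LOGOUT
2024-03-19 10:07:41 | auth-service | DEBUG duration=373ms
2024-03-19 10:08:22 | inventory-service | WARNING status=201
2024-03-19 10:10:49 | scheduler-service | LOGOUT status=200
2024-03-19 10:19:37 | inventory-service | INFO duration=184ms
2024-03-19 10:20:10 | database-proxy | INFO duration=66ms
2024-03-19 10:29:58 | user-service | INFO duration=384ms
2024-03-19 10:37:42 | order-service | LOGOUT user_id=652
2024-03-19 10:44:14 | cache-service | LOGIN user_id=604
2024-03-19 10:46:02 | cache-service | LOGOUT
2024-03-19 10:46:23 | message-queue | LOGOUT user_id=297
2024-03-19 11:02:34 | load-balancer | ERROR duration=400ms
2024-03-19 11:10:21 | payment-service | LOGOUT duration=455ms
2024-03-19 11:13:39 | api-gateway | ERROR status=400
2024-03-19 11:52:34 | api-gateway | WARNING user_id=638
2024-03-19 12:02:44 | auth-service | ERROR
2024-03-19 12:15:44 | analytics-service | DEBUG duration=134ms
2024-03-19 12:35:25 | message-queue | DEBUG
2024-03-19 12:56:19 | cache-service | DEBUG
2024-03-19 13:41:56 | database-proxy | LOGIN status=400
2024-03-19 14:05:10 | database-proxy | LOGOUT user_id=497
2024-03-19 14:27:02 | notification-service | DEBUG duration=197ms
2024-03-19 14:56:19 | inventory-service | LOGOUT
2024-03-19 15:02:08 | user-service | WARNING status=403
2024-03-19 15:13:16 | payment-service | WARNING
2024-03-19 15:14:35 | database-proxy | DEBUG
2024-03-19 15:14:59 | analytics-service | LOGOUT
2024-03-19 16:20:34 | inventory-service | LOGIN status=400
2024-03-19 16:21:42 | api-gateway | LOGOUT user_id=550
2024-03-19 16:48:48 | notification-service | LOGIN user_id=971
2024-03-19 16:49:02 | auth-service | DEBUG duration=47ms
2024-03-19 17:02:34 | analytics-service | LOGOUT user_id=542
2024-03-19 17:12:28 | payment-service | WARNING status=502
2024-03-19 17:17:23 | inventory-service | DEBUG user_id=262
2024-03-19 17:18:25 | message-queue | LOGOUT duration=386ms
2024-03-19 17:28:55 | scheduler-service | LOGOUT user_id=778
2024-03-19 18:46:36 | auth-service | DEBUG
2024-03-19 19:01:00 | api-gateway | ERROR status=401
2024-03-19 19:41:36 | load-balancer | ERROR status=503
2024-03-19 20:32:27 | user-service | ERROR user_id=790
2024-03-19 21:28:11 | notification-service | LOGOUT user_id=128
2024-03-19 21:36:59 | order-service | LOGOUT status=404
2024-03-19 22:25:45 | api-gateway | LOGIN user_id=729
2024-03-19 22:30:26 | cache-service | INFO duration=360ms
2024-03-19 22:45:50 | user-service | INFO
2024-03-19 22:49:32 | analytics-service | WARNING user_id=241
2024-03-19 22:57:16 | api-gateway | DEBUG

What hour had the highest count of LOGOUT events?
10

To find the peak hour:

1. Group all LOGOUT events by hour
2. Count events in each hour
3. Find hour with maximum count
4. Peak hour: 10 (with 6 events)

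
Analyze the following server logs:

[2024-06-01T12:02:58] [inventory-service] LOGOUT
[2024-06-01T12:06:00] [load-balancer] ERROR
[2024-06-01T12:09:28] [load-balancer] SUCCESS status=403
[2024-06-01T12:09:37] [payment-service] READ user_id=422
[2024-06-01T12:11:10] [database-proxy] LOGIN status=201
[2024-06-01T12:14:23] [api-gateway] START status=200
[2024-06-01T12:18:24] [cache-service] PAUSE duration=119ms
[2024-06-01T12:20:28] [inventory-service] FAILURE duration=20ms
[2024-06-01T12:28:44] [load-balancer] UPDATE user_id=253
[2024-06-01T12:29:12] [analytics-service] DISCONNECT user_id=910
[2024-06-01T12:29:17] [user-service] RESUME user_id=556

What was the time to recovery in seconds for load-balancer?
208

To calculate recovery time:

1. Find ERROR event for load-balancer: 2024-06-01T12:06:00
2. Find next SUCCESS event for load-balancer: 2024-06-01T12:09:28
3. Recovery time: 2024-06-01T12:09:28 - 2024-06-01T12:06:00 = 208 seconds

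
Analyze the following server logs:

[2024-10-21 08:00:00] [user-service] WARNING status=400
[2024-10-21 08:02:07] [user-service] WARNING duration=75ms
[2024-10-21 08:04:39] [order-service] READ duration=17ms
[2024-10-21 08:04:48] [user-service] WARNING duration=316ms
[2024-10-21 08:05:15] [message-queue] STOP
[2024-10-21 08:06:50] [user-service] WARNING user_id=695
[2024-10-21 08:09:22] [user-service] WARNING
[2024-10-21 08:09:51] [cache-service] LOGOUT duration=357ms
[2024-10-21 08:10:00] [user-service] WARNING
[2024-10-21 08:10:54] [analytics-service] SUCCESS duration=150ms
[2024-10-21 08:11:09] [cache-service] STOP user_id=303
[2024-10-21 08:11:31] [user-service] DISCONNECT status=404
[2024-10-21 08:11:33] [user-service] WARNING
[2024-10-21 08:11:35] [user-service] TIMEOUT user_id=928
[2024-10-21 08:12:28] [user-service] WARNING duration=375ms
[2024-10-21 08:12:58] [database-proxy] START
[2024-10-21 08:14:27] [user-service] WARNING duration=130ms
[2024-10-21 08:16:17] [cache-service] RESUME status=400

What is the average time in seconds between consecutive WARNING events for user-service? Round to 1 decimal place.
108.4

To calculate average interval:

1. Find all WARNING events for user-service in order
2. Calculate time gaps between consecutive events
3. Compute mean of gaps: 867 / 8 = 108.4 seconds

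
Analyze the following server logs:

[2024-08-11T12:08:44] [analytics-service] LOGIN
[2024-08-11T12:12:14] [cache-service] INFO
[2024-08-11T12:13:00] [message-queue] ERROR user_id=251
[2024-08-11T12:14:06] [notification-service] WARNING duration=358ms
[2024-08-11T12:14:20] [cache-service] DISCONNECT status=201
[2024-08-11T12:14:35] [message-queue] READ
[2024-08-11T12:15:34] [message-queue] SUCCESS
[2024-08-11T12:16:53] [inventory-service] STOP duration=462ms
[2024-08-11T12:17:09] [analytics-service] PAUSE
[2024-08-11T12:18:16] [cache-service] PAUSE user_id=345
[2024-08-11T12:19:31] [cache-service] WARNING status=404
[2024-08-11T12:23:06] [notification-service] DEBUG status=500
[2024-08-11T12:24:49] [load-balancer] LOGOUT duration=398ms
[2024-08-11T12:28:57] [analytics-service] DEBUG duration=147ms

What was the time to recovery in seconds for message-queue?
154

To calculate recovery time:

1. Find ERROR event for message-queue: 2024-08-11T12:13:00
2. Find next SUCCESS event for message-queue: 2024-08-11T12:15:34
3. Recovery time: 2024-08-11T12:15:34 - 2024-08-11T12:13:00 = 154 seconds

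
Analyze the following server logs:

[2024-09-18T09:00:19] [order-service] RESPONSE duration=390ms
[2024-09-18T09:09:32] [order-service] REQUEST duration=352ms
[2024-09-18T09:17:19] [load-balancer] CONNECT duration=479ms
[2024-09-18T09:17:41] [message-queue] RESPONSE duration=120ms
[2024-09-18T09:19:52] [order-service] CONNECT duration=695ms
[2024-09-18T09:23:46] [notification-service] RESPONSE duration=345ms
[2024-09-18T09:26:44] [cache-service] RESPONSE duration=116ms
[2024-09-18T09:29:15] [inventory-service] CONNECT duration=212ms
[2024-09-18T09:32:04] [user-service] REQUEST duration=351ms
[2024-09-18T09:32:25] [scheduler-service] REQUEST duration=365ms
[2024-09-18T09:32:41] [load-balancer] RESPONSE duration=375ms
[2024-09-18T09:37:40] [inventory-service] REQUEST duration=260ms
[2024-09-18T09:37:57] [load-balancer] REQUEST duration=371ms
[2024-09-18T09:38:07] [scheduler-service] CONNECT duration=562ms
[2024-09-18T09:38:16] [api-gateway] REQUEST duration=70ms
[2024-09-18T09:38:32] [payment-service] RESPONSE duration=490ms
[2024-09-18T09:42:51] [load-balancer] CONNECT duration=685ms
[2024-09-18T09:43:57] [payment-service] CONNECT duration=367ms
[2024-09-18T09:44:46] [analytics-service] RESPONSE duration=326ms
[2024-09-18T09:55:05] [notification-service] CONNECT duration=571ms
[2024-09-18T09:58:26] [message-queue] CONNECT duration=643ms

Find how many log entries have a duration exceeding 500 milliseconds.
5

To count timeouts:

1. Threshold: 500ms
2. Extract duration from each log entry
3. Count entries where duration > 500
4. Timeout count: 5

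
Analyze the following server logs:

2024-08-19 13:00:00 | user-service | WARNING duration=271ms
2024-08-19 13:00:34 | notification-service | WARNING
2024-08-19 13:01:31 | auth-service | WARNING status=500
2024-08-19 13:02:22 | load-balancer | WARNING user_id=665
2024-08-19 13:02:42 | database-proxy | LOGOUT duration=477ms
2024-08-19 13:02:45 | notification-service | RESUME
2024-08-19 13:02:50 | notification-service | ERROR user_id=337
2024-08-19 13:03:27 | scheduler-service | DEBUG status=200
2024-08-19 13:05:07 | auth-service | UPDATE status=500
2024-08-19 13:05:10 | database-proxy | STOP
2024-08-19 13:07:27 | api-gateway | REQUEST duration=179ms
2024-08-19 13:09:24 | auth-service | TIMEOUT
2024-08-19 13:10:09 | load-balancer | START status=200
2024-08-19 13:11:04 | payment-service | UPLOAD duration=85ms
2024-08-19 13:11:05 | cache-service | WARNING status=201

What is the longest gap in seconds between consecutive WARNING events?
523

To find the longest gap:

1. Extract all WARNING events in chronological order
2. Calculate time differences between consecutive events
3. Find the maximum difference
4. Longest gap: 523 seconds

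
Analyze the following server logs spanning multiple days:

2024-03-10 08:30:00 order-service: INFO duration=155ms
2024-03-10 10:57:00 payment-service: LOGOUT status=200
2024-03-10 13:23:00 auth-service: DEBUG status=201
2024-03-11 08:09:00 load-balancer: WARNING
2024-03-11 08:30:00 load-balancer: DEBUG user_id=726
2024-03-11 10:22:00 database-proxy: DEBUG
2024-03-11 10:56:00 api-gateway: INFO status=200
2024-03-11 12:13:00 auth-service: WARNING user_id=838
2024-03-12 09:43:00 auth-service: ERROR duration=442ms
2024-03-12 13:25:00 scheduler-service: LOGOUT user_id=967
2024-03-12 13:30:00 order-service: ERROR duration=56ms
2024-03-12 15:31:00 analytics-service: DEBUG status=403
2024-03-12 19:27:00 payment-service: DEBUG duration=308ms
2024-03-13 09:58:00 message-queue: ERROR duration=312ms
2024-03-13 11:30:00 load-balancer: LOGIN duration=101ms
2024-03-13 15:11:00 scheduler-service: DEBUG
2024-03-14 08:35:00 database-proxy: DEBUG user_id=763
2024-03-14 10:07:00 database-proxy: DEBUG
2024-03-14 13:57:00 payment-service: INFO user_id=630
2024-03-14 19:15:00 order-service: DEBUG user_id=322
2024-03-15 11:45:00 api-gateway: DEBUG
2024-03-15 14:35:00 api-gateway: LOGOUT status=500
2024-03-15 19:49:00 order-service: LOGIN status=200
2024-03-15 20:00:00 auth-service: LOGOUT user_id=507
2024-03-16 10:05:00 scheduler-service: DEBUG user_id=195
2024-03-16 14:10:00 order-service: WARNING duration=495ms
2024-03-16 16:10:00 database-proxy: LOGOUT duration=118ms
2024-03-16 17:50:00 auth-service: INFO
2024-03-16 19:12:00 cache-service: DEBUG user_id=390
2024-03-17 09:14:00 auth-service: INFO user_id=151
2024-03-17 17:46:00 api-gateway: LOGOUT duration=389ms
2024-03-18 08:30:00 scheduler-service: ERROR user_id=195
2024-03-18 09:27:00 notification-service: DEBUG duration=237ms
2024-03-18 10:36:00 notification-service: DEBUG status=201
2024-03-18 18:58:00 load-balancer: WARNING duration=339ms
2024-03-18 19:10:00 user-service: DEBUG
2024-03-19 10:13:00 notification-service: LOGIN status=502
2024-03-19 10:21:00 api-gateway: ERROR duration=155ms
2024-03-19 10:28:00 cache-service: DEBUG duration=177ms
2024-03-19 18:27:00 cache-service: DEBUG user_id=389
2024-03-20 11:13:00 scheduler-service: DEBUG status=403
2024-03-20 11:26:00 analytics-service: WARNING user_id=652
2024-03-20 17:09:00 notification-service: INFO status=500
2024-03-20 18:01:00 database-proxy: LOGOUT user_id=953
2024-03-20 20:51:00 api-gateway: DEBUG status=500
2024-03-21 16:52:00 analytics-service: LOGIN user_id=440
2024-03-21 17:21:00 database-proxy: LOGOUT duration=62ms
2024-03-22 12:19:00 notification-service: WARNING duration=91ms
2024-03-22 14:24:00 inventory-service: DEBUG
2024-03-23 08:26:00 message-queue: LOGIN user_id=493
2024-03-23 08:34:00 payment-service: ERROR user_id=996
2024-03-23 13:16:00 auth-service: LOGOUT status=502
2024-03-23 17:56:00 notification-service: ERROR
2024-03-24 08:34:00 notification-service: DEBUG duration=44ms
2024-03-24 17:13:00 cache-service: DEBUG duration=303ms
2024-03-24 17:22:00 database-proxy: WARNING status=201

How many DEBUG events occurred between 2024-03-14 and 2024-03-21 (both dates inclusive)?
13

To filter by date range:

1. Date range: 2024-03-14 through 2024-03-21, both dates inclusive
2. Filter for DEBUG events whose date falls in this range
3. Count matching events: 13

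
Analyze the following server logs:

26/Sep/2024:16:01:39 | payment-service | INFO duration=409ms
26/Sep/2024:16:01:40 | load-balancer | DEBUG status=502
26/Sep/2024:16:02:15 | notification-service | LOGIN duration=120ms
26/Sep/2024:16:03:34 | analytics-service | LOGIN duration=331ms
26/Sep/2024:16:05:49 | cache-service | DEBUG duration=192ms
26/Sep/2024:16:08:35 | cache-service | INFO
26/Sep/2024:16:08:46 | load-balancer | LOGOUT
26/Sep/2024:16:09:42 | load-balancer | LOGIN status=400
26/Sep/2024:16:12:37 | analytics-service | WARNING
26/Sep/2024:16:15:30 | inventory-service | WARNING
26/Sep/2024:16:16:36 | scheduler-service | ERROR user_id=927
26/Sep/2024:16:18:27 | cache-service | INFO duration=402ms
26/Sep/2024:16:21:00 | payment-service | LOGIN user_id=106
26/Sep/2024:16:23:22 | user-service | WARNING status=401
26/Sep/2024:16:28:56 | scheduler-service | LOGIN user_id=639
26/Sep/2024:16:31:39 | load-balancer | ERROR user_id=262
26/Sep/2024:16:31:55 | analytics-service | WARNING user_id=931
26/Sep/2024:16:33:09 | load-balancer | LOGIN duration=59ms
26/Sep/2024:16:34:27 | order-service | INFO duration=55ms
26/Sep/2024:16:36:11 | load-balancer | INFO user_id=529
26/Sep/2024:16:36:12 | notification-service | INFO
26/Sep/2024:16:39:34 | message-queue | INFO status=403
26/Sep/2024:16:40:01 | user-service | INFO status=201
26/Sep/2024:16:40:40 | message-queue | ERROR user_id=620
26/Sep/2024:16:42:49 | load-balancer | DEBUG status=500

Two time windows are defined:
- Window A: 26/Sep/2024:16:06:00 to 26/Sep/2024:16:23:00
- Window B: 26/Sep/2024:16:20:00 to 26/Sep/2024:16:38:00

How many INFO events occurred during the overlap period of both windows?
0

To find overlap events:

1. Window A: 26/Sep/2024:16:06:00 to 26/Sep/2024:16:23:00
2. Window B: 26/Sep/2024:16:20:00 to 26/Sep/2024:16:38:00
3. Overlap period: 26/Sep/2024:16:20:00 to 26/Sep/2024:16:23:00
4. Count INFO events in overlap: 0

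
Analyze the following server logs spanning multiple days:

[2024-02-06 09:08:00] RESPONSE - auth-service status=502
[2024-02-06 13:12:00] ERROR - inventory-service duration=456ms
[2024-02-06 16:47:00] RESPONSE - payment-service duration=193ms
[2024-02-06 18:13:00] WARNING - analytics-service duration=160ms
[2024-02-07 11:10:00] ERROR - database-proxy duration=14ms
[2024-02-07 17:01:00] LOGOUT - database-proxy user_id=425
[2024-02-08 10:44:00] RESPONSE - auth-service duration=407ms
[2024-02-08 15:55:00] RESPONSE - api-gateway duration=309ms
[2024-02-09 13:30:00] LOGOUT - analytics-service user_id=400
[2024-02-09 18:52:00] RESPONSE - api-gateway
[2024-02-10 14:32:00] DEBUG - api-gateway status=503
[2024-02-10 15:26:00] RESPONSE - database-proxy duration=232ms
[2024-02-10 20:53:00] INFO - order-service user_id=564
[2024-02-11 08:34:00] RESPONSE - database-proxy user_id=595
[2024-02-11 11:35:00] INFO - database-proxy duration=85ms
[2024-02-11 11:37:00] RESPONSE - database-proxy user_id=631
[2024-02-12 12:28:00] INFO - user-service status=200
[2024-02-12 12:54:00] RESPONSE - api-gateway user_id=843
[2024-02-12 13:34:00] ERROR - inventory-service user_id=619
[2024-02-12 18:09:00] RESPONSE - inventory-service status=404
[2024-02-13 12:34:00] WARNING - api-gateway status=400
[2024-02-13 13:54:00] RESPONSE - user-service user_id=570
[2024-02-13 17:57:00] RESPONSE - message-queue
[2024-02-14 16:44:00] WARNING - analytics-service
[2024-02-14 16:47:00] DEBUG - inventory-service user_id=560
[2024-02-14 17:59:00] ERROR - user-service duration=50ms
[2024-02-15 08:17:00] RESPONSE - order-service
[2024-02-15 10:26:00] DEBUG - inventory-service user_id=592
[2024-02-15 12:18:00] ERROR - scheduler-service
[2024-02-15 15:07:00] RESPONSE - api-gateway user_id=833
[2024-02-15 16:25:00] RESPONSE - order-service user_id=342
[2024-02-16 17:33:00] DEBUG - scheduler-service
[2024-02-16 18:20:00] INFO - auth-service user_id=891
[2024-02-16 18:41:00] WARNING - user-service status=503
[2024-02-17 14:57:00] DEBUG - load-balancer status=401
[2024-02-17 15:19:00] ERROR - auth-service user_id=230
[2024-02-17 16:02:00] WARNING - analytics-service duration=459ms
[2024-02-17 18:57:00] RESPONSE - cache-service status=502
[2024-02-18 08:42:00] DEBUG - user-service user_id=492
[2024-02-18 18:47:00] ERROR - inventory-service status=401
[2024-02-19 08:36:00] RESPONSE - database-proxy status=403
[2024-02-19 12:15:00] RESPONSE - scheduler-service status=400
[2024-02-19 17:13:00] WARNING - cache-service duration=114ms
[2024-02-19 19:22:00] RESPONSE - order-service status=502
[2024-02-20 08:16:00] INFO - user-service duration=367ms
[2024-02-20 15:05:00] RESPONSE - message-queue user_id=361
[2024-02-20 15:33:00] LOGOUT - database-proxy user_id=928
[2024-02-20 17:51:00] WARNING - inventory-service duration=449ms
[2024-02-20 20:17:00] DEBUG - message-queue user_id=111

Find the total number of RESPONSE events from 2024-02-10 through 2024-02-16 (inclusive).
10

To filter by date range:

1. Date range: 2024-02-10 through 2024-02-16, both dates inclusive
2. Filter for RESPONSE events whose date falls in this range
3. Count matching events: 10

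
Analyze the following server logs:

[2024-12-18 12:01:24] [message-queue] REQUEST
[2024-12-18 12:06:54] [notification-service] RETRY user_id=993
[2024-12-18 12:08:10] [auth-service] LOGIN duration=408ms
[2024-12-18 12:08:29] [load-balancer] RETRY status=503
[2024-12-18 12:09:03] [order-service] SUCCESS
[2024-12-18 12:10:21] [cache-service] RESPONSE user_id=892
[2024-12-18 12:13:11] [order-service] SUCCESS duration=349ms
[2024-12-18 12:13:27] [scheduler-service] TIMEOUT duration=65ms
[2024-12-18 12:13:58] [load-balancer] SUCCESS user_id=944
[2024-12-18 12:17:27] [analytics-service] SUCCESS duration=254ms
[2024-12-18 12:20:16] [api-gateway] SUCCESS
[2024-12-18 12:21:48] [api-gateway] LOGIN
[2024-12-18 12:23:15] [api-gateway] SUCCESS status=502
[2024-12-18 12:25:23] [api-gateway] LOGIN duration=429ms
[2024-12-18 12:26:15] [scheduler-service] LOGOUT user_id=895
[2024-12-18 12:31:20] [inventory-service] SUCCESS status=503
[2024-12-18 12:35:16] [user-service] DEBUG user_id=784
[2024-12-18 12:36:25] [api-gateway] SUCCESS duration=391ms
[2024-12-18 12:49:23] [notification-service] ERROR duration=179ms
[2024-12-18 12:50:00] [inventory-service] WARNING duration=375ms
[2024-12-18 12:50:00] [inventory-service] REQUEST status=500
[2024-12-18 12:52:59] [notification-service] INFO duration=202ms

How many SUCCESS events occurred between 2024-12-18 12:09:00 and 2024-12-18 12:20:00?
4

To count events in the time window:

1. Window boundaries: 2024-12-18 12:09:00 to 2024-12-18 12:20:00
2. Filter for SUCCESS events within this window
3. Count matching events: 4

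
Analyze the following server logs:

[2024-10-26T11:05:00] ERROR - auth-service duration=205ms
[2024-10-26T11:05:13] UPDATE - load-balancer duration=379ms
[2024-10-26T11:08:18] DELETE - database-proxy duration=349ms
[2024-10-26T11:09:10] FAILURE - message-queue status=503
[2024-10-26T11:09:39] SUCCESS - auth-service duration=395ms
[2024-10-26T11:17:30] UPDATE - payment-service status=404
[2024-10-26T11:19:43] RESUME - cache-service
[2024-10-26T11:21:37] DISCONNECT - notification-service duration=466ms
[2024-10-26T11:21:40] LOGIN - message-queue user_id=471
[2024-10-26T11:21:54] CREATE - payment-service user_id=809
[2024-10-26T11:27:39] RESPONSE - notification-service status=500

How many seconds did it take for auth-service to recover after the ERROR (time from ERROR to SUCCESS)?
279

To calculate recovery time:

1. Find ERROR event for auth-service: 2024-10-26T11:05:00
2. Find next SUCCESS event for auth-service: 2024-10-26T11:09:39
3. Recovery time: 2024-10-26T11:09:39 - 2024-10-26T11:05:00 = 279 seconds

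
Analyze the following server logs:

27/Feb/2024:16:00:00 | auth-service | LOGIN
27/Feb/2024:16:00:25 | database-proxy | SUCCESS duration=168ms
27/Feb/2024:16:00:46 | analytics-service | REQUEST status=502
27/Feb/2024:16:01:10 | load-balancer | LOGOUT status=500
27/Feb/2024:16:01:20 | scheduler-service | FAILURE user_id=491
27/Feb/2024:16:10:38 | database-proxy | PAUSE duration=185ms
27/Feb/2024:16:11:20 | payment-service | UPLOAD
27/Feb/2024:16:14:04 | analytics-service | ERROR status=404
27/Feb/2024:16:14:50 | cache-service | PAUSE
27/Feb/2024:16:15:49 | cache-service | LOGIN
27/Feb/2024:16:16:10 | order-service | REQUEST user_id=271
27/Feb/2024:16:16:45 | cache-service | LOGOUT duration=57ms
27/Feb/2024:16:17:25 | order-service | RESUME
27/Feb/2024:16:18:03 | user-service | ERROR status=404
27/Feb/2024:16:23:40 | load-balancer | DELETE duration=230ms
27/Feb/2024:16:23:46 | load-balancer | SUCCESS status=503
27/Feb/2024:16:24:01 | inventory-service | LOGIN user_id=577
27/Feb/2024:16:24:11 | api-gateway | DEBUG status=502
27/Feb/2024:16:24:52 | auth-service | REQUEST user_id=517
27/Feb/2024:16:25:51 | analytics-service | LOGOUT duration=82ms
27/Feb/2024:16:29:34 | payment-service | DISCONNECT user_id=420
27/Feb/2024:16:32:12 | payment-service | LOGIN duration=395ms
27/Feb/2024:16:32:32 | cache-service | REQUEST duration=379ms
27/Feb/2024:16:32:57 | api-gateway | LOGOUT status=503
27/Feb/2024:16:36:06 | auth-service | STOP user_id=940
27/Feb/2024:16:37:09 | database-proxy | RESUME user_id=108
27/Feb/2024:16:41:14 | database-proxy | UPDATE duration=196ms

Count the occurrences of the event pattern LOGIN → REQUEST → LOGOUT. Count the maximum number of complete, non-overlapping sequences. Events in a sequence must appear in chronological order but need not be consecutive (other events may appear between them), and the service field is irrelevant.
4

To count sequences:

1. Look for pattern: LOGIN → REQUEST → LOGOUT
2. Greedily scan the log in chronological order, matching each sequence element in turn (ignoring service)
3. Each time the full pattern completes, increment the count and restart matching from the next event
4. Complete non-overlapping sequences found: 4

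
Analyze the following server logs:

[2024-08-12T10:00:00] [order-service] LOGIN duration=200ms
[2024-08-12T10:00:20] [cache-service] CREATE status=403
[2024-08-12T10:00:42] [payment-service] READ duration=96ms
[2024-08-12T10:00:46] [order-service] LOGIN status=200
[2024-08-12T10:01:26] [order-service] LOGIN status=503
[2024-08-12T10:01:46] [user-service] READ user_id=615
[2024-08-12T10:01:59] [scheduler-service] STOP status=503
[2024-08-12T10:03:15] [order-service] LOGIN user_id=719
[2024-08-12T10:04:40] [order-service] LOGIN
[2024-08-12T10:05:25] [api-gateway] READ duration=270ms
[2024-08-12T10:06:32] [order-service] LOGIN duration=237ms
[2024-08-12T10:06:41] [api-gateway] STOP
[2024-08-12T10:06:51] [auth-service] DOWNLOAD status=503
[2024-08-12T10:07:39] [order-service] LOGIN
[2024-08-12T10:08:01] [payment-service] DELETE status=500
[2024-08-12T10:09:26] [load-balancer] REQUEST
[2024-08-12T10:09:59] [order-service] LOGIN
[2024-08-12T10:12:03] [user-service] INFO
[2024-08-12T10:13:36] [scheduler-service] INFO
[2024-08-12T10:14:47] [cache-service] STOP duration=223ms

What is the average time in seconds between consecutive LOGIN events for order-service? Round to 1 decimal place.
85.6

To calculate average interval:

1. Find all LOGIN events for order-service in order
2. Calculate time gaps between consecutive events
3. Compute mean of gaps: 599 / 7 = 85.6 seconds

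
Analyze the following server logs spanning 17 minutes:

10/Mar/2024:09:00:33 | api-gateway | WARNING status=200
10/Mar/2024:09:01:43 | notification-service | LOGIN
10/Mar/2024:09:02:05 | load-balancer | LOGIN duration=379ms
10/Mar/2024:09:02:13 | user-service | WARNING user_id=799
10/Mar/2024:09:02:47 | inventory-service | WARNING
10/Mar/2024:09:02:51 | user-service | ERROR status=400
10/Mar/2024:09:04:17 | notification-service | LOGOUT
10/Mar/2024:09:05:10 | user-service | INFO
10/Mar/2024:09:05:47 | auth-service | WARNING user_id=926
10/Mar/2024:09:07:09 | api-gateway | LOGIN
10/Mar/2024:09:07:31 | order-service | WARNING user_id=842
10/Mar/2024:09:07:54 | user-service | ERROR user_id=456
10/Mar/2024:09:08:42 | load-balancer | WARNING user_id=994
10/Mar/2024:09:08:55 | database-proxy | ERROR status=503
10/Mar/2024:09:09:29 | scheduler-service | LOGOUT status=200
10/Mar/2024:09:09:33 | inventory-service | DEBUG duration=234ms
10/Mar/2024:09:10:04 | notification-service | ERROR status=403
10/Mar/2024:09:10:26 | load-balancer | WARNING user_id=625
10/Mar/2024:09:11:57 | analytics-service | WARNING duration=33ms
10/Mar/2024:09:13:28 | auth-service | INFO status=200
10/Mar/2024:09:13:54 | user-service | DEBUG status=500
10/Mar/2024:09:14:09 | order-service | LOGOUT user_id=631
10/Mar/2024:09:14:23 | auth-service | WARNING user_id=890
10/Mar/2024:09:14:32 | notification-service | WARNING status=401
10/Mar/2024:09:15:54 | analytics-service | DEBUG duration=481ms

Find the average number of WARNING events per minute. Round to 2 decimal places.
0.59

To calculate the rate:

1. Count total WARNING events: 10
2. Total time period: 17 minutes
3. Rate = 10 / 17 = 0.59 events per minute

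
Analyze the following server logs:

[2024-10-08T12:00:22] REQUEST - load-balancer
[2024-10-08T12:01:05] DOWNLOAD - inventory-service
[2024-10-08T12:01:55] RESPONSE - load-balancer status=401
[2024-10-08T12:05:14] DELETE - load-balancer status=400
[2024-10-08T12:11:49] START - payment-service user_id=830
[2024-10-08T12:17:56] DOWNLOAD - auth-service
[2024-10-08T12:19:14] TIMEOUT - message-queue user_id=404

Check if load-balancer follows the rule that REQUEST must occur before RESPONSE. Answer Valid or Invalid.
Valid

To validate ordering:

1. Required order: REQUEST → RESPONSE
2. Rule: REQUEST must occur before RESPONSE
3. Check actual order of events for load-balancer
4. Result: Valid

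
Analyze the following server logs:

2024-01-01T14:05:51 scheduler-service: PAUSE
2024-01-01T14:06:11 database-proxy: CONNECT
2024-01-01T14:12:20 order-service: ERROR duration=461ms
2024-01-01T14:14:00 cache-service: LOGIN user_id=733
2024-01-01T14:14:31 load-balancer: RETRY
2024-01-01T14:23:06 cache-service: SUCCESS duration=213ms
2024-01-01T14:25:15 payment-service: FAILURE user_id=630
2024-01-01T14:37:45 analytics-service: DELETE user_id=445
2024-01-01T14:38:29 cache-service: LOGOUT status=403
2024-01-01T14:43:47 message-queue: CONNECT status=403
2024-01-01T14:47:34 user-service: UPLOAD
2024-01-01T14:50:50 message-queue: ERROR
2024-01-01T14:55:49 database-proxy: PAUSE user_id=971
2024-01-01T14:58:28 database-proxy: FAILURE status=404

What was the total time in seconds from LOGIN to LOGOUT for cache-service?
1469

To calculate state duration:

1. Find LOGIN event for cache-service: 2024-01-01T14:14:00
2. Find LOGOUT event for cache-service: 2024-01-01T14:38:29
3. Calculate duration: 2024-01-01T14:38:29 - 2024-01-01T14:14:00 = 1469 seconds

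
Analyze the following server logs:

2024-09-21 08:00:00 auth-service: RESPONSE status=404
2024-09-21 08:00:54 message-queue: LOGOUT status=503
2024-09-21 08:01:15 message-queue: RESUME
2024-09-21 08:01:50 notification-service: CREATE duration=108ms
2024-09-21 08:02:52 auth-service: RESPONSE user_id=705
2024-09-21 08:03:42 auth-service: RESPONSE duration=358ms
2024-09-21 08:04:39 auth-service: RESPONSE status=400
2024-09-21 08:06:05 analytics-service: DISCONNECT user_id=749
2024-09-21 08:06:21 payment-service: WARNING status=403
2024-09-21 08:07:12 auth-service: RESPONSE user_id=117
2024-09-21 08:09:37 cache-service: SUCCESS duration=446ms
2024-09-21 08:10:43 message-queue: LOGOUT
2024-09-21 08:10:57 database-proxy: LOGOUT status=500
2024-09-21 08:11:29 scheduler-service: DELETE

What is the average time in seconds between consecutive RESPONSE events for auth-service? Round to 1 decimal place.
108.0

To calculate average interval:

1. Find all RESPONSE events for auth-service in order
2. Calculate time gaps between consecutive events
3. Compute mean of gaps: 432 / 4 = 108.0 seconds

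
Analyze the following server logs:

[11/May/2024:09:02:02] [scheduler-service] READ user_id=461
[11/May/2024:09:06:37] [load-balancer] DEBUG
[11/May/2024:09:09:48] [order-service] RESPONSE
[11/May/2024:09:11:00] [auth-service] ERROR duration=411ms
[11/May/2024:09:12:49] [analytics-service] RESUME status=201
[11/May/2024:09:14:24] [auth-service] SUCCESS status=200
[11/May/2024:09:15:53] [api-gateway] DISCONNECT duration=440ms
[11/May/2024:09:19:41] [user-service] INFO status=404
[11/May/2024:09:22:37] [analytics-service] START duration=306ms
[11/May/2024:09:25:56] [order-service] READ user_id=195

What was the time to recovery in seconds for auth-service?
204

To calculate recovery time:

1. Find ERROR event for auth-service: 11/May/2024:09:11:00
2. Find next SUCCESS event for auth-service: 11/May/2024:09:14:24
3. Recovery time: 11/May/2024:09:14:24 - 11/May/2024:09:11:00 = 204 seconds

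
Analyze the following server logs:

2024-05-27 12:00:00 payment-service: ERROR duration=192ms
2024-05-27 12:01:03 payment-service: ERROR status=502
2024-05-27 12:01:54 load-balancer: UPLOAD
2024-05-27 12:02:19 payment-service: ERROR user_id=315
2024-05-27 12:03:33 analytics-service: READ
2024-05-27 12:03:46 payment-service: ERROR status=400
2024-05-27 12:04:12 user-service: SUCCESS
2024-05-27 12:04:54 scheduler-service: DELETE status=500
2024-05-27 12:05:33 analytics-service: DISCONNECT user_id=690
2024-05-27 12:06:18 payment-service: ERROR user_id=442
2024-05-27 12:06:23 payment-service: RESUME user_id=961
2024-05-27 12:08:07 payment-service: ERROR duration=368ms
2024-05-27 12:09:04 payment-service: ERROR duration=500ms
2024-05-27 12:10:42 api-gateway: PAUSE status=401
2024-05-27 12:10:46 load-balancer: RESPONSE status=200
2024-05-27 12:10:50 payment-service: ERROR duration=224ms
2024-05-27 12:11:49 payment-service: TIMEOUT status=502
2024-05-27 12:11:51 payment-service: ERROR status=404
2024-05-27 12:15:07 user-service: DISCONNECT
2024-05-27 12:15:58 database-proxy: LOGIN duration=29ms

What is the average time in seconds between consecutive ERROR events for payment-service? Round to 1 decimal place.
88.9

To calculate average interval:

1. Find all ERROR events for payment-service in order
2. Calculate time gaps between consecutive events
3. Compute mean of gaps: 711 / 8 = 88.9 seconds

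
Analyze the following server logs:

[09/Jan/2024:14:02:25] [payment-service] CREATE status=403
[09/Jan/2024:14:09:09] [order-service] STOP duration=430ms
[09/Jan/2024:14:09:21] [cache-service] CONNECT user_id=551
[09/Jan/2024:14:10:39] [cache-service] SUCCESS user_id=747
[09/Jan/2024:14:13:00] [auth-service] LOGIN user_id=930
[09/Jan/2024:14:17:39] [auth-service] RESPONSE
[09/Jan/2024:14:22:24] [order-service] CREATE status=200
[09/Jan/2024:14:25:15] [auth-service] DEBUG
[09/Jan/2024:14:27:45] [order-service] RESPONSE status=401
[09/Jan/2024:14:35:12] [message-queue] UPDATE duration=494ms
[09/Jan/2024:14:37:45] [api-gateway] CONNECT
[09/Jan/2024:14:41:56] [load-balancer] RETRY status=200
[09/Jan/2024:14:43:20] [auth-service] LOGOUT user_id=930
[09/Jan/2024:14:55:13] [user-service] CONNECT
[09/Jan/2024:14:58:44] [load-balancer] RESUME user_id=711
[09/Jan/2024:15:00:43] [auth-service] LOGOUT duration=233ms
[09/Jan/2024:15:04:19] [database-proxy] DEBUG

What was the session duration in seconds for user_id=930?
1820

To calculate session duration:

1. Find LOGIN event for user_id=930: 09/Jan/2024:14:13:00
2. Find LOGOUT event for user_id=930: 09/Jan/2024:14:43:20
3. Session duration: 09/Jan/2024:14:43:20 - 09/Jan/2024:14:13:00 = 1820 seconds (30 minutes)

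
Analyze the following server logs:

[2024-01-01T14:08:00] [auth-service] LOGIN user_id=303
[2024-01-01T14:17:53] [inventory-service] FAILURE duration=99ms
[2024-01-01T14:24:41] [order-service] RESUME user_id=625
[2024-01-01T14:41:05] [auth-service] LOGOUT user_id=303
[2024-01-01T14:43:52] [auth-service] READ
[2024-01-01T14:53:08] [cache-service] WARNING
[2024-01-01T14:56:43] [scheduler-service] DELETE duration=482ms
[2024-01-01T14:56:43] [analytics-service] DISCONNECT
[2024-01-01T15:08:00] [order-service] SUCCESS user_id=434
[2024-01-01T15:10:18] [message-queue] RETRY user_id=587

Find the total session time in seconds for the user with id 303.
1985

To calculate session duration:

1. Find LOGIN event for user_id=303: 2024-01-01T14:08:00
2. Find LOGOUT event for user_id=303: 2024-01-01T14:41:05
3. Session duration: 2024-01-01T14:41:05 - 2024-01-01T14:08:00 = 1985 seconds (33 minutes)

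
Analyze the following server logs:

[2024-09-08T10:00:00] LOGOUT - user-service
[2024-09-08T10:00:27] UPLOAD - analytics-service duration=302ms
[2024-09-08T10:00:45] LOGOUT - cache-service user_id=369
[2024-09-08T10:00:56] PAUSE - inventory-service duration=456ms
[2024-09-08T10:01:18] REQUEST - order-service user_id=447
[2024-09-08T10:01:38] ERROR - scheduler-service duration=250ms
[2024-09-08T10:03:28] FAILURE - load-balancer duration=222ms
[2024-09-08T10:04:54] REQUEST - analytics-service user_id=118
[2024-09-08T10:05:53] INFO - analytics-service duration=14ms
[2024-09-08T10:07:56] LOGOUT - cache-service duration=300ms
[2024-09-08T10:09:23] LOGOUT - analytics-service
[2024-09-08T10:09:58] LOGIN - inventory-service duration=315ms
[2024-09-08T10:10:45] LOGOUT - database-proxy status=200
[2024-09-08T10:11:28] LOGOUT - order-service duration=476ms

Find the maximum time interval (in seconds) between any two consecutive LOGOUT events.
431

To find the longest gap:

1. Extract all LOGOUT events in chronological order
2. Calculate time differences between consecutive events
3. Find the maximum difference
4. Longest gap: 431 seconds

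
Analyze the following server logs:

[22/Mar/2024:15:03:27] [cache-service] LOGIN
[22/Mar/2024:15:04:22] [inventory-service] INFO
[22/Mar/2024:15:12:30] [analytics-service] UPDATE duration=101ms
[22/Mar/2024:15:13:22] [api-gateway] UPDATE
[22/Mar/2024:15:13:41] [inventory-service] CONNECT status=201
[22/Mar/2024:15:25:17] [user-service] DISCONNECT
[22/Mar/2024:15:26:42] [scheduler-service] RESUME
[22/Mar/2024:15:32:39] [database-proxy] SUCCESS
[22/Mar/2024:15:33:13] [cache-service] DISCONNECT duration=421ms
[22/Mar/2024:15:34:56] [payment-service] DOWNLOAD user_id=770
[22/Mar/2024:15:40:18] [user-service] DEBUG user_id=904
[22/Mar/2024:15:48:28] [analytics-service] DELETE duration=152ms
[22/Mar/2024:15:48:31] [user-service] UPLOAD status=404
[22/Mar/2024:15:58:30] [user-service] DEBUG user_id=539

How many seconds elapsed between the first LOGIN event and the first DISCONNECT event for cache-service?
1786

To find the time between events:

1. Locate the first LOGIN event for cache-service: 22/Mar/2024:15:03:27
2. Locate the first DISCONNECT event for cache-service: 22/Mar/2024:15:33:13
3. Calculate the difference: 22/Mar/2024:15:33:13 - 22/Mar/2024:15:03:27 = 1786 seconds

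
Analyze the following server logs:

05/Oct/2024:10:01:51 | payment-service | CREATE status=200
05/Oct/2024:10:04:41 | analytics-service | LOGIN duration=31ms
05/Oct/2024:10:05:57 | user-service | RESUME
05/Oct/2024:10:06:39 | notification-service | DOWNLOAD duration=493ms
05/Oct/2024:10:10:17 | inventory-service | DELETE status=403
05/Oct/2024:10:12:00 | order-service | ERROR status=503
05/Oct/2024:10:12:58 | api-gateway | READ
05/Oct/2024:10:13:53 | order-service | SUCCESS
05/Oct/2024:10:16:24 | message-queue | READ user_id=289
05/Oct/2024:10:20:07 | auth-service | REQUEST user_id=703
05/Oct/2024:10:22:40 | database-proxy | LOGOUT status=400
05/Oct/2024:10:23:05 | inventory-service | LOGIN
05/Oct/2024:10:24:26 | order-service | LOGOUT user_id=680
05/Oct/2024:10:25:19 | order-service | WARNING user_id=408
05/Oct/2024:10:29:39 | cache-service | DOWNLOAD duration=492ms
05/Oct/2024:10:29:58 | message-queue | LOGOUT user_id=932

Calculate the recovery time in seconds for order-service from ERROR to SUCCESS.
113

To calculate recovery time:

1. Find ERROR event for order-service: 05/Oct/2024:10:12:00
2. Find next SUCCESS event for order-service: 05/Oct/2024:10:13:53
3. Recovery time: 05/Oct/2024:10:13:53 - 05/Oct/2024:10:12:00 = 113 seconds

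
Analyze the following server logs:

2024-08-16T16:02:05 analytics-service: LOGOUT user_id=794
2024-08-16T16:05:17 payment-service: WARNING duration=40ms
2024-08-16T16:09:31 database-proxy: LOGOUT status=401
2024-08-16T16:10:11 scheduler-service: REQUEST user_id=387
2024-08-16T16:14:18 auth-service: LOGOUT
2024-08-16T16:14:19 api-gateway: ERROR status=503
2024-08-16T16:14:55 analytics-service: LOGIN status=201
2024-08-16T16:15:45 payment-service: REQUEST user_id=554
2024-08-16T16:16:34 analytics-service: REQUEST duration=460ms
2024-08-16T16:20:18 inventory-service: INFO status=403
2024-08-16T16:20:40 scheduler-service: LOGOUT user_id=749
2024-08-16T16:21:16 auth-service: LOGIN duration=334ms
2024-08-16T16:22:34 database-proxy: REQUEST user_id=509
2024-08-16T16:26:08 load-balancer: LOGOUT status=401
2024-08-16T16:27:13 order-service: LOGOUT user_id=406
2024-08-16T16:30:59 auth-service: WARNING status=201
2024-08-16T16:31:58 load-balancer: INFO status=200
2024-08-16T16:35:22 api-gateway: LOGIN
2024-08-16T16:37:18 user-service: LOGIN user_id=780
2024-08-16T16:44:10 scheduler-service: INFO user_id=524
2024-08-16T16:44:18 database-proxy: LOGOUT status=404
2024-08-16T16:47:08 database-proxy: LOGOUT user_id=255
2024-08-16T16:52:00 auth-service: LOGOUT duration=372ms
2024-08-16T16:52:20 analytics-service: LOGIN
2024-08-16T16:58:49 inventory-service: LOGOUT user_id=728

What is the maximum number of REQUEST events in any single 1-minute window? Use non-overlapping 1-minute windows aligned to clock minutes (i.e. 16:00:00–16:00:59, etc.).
1

To find the burst window:

1. Divide the log period into non-overlapping 1-minute windows starting at 16:00
2. Count REQUEST events in each window
3. Find the window with maximum count
4. Maximum events in a window: 1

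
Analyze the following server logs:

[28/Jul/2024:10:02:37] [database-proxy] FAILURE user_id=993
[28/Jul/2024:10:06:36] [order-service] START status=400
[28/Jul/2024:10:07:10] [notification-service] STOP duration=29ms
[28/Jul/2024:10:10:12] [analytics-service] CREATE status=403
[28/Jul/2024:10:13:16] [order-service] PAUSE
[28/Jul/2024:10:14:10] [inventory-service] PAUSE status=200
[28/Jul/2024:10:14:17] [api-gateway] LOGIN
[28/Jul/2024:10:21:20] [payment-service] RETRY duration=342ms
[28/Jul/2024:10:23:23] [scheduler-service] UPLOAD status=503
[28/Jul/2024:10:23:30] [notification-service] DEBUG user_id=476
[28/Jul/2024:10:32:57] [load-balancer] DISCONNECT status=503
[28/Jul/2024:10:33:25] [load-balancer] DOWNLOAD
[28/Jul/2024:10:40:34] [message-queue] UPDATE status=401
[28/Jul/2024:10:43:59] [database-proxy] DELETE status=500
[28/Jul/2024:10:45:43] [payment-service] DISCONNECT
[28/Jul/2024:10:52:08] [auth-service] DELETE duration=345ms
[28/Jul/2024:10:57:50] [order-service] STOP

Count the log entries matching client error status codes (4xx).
3

To find matching entries:

1. Pattern to match: client error status codes (4xx)
2. Scan each log entry for the pattern
3. Count matches: 3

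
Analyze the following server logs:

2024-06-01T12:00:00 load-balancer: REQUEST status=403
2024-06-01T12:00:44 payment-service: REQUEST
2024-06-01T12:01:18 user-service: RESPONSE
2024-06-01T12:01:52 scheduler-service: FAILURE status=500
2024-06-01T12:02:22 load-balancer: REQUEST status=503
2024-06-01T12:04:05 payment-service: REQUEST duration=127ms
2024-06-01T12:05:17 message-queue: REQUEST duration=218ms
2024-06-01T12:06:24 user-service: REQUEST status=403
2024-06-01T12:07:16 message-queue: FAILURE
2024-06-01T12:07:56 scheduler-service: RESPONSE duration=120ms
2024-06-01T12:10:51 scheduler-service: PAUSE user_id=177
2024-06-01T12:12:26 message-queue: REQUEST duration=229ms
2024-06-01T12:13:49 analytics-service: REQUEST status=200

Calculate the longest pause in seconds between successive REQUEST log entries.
362

To find the longest gap:

1. Extract all REQUEST events in chronological order
2. Calculate time differences between consecutive events
3. Find the maximum difference
4. Longest gap: 362 seconds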